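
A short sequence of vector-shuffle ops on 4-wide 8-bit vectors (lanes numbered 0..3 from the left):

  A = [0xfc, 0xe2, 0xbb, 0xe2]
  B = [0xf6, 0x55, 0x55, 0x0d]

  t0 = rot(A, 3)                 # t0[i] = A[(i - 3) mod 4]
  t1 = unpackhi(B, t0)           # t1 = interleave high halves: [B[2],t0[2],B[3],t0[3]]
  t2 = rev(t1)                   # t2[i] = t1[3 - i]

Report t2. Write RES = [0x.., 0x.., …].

RES = [ 0xfc  0x0d  0xe2  0x55 ]

t0 = [0xe2, 0xbb, 0xe2, 0xfc]
t1 = [0x55, 0xe2, 0x0d, 0xfc]
t2 = [0xfc, 0x0d, 0xe2, 0x55]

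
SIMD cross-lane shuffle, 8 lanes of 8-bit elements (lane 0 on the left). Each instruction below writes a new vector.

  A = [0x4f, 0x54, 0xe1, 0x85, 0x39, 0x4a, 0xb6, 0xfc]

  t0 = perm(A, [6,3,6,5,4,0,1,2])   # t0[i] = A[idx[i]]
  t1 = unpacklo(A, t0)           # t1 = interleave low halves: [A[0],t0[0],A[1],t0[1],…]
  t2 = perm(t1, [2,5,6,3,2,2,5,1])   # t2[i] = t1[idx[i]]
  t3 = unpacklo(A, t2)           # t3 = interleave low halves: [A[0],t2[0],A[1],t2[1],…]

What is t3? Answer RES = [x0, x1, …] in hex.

RES = [0x4f, 0x54, 0x54, 0xb6, 0xe1, 0x85, 0x85, 0x85]

→ t0 |b6|85|b6|4a|39|4f|54|e1|
→ t1 |4f|b6|54|85|e1|b6|85|4a|
→ t2 |54|b6|85|85|54|54|b6|b6|
→ t3 |4f|54|54|b6|e1|85|85|85|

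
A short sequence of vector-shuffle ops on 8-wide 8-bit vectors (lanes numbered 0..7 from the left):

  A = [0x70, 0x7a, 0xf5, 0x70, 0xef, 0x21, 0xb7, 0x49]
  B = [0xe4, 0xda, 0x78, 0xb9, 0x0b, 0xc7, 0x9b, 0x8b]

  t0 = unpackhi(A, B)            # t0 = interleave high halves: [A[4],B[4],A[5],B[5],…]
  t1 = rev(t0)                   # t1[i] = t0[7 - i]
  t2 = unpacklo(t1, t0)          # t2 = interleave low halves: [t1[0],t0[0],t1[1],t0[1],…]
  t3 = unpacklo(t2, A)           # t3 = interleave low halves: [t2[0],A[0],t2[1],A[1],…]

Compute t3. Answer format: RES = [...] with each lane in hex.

  t0: ef 0b 21 c7 b7 9b 49 8b
  t1: 8b 49 9b b7 c7 21 0b ef
  t2: 8b ef 49 0b 9b 21 b7 c7
  t3: 8b 70 ef 7a 49 f5 0b 70

RES = [0x8b, 0x70, 0xef, 0x7a, 0x49, 0xf5, 0x0b, 0x70]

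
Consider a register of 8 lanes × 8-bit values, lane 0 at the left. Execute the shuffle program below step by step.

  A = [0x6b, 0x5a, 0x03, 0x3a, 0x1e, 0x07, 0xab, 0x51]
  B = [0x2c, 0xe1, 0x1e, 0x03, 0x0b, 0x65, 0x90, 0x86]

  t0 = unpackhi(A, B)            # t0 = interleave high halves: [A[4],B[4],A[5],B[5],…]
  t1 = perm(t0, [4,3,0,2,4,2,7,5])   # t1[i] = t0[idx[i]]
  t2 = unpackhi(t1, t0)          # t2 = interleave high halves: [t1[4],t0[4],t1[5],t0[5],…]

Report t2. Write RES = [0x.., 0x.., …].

RES = [0xab, 0xab, 0x07, 0x90, 0x86, 0x51, 0x90, 0x86]

→ t0 |1e|0b|07|65|ab|90|51|86|
→ t1 |ab|65|1e|07|ab|07|86|90|
→ t2 |ab|ab|07|90|86|51|90|86|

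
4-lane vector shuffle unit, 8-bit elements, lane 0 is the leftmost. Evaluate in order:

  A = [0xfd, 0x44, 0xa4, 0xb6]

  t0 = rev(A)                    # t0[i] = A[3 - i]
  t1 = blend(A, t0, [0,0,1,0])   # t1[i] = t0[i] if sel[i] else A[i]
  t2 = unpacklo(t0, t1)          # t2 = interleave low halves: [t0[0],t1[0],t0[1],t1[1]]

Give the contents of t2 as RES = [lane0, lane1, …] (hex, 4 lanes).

→ t0 |b6|a4|44|fd|
→ t1 |fd|44|44|b6|
→ t2 |b6|fd|a4|44|

RES = [ 0xb6  0xfd  0xa4  0x44 ]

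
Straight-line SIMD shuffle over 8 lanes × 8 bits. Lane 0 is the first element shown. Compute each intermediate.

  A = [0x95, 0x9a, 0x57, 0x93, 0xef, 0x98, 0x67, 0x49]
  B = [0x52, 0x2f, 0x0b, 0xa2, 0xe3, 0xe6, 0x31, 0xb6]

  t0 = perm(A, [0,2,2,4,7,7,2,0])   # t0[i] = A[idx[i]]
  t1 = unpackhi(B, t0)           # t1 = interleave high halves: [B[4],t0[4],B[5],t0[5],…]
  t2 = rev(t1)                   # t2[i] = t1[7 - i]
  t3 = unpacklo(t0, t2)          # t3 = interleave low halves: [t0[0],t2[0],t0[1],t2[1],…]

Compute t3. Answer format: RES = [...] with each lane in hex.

RES = [0x95, 0x95, 0x57, 0xb6, 0x57, 0x57, 0xef, 0x31]

  t0: 95 57 57 ef 49 49 57 95
  t1: e3 49 e6 49 31 57 b6 95
  t2: 95 b6 57 31 49 e6 49 e3
  t3: 95 95 57 b6 57 57 ef 31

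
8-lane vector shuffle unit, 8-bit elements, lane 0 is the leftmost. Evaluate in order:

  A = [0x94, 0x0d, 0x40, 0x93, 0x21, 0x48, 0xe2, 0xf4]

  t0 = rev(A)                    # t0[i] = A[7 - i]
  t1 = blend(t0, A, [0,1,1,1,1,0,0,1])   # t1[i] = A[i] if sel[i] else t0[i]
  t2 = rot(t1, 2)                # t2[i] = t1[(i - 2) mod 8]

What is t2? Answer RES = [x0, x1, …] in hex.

t0 = [0xf4, 0xe2, 0x48, 0x21, 0x93, 0x40, 0x0d, 0x94]
t1 = [0xf4, 0x0d, 0x40, 0x93, 0x21, 0x40, 0x0d, 0xf4]
t2 = [0x0d, 0xf4, 0xf4, 0x0d, 0x40, 0x93, 0x21, 0x40]

RES = [0x0d, 0xf4, 0xf4, 0x0d, 0x40, 0x93, 0x21, 0x40]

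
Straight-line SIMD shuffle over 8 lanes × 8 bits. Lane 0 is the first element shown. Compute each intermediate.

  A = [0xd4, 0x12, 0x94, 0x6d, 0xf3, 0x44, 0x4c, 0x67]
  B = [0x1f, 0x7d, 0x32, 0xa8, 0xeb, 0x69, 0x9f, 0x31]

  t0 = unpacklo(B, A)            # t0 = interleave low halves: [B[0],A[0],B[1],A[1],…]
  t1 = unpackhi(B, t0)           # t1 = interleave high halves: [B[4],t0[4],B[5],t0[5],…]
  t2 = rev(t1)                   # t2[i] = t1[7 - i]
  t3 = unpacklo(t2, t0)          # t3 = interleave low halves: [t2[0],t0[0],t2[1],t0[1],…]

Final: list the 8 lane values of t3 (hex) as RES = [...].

RES = [ 0x6d  0x1f  0x31  0xd4  0xa8  0x7d  0x9f  0x12 ]

  t0: 1f d4 7d 12 32 94 a8 6d
  t1: eb 32 69 94 9f a8 31 6d
  t2: 6d 31 a8 9f 94 69 32 eb
  t3: 6d 1f 31 d4 a8 7d 9f 12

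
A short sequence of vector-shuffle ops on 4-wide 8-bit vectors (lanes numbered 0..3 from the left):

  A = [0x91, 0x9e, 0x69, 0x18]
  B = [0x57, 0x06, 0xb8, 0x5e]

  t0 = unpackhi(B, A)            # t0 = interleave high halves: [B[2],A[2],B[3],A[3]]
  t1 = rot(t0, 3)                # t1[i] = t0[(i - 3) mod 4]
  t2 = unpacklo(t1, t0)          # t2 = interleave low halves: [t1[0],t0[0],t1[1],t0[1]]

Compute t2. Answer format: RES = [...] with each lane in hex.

RES = [0x69, 0xb8, 0x5e, 0x69]

→ t0 |b8|69|5e|18|
→ t1 |69|5e|18|b8|
→ t2 |69|b8|5e|69|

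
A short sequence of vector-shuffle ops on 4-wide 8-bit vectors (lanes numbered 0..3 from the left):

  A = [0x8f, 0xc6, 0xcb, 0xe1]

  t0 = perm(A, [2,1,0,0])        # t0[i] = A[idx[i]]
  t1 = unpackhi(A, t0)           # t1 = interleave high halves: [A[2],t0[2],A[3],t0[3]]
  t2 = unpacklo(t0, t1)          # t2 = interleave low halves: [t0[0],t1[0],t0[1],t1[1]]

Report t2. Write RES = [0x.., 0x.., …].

→ t0 |cb|c6|8f|8f|
→ t1 |cb|8f|e1|8f|
→ t2 |cb|cb|c6|8f|

RES = [0xcb, 0xcb, 0xc6, 0x8f]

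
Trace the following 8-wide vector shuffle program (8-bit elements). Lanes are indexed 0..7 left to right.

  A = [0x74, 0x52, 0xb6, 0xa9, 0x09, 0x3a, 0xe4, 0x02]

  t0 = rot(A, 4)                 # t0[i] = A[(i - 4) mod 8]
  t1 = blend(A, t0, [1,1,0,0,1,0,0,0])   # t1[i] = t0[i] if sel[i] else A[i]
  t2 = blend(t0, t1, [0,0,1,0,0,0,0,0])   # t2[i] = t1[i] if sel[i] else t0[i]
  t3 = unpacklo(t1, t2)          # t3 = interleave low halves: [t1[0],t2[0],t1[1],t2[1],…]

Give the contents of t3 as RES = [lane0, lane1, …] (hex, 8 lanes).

  t0: 09 3a e4 02 74 52 b6 a9
  t1: 09 3a b6 a9 74 3a e4 02
  t2: 09 3a b6 02 74 52 b6 a9
  t3: 09 09 3a 3a b6 b6 a9 02

RES = [ 0x09  0x09  0x3a  0x3a  0xb6  0xb6  0xa9  0x02 ]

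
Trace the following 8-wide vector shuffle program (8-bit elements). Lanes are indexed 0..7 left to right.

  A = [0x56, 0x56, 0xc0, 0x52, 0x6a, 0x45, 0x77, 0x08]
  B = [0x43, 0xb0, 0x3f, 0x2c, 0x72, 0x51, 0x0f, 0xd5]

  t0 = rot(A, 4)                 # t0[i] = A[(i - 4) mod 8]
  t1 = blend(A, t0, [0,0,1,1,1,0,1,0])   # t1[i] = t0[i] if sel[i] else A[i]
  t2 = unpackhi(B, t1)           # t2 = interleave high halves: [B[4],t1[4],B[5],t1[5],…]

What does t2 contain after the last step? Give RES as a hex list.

RES = [0x72, 0x56, 0x51, 0x45, 0x0f, 0xc0, 0xd5, 0x08]

→ t0 |6a|45|77|08|56|56|c0|52|
→ t1 |56|56|77|08|56|45|c0|08|
→ t2 |72|56|51|45|0f|c0|d5|08|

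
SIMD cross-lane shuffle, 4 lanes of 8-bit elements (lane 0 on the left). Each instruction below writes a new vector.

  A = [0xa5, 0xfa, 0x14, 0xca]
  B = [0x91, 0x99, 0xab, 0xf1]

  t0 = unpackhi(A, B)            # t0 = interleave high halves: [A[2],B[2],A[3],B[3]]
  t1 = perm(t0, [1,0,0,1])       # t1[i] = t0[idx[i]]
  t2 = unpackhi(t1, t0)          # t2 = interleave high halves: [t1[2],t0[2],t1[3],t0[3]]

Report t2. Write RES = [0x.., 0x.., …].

  t0: 14 ab ca f1
  t1: ab 14 14 ab
  t2: 14 ca ab f1

RES = [0x14, 0xca, 0xab, 0xf1]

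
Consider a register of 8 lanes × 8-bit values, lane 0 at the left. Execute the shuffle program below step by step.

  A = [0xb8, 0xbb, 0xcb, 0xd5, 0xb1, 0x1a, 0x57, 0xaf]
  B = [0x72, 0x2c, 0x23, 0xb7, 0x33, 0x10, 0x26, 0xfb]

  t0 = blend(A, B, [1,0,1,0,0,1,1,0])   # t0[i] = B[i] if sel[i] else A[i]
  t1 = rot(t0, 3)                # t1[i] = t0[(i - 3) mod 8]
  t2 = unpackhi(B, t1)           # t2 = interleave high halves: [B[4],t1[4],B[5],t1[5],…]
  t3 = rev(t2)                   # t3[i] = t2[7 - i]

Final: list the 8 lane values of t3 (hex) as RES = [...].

RES = [0xb1, 0xfb, 0xd5, 0x26, 0x23, 0x10, 0xbb, 0x33]

→ t0 |72|bb|23|d5|b1|10|26|af|
→ t1 |10|26|af|72|bb|23|d5|b1|
→ t2 |33|bb|10|23|26|d5|fb|b1|
→ t3 |b1|fb|d5|26|23|10|bb|33|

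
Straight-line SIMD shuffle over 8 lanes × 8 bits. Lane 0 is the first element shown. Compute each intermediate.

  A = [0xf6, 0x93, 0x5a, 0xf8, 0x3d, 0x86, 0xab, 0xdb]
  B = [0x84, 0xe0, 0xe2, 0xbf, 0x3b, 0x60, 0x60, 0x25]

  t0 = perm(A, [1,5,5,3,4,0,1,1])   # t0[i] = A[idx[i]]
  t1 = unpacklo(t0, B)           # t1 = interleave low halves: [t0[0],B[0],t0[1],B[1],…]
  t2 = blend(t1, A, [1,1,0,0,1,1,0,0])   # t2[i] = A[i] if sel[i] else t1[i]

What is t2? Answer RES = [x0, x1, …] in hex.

RES = [ 0xf6  0x93  0x86  0xe0  0x3d  0x86  0xf8  0xbf ]

→ t0 |93|86|86|f8|3d|f6|93|93|
→ t1 |93|84|86|e0|86|e2|f8|bf|
→ t2 |f6|93|86|e0|3d|86|f8|bf|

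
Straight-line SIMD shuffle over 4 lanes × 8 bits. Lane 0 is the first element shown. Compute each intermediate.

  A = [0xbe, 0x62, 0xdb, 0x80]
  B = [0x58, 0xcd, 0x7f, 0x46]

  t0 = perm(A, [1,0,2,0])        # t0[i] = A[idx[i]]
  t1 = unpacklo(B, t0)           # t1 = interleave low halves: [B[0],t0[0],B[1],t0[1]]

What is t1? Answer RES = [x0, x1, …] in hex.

→ t0 |62|be|db|be|
→ t1 |58|62|cd|be|

RES = [ 0x58  0x62  0xcd  0xbe ]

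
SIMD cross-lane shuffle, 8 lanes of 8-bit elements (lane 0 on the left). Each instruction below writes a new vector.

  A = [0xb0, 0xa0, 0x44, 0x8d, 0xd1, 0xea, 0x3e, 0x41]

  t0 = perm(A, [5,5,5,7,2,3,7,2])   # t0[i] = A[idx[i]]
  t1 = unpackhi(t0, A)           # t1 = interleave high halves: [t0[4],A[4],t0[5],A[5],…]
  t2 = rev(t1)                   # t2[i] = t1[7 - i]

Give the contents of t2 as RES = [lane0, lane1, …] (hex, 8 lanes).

RES = [0x41, 0x44, 0x3e, 0x41, 0xea, 0x8d, 0xd1, 0x44]

→ t0 |ea|ea|ea|41|44|8d|41|44|
→ t1 |44|d1|8d|ea|41|3e|44|41|
→ t2 |41|44|3e|41|ea|8d|d1|44|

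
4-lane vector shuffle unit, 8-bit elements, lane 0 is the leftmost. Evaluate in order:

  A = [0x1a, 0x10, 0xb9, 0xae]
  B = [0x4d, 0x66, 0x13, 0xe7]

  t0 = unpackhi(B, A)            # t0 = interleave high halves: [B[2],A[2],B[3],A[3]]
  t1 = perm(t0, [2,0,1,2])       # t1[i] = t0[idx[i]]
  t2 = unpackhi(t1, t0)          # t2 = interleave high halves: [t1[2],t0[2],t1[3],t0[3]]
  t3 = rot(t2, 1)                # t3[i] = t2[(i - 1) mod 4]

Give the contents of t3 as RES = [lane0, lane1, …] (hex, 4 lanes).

→ t0 |13|b9|e7|ae|
→ t1 |e7|13|b9|e7|
→ t2 |b9|e7|e7|ae|
→ t3 |ae|b9|e7|e7|

RES = [0xae, 0xb9, 0xe7, 0xe7]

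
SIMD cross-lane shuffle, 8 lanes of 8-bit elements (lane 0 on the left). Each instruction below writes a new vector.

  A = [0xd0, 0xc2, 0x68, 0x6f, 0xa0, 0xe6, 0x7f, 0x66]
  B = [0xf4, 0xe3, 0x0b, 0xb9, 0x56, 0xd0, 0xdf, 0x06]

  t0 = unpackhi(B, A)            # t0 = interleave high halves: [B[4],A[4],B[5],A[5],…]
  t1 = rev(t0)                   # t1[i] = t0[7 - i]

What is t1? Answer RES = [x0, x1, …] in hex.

t0 = [0x56, 0xa0, 0xd0, 0xe6, 0xdf, 0x7f, 0x06, 0x66]
t1 = [0x66, 0x06, 0x7f, 0xdf, 0xe6, 0xd0, 0xa0, 0x56]

RES = [ 0x66  0x06  0x7f  0xdf  0xe6  0xd0  0xa0  0x56 ]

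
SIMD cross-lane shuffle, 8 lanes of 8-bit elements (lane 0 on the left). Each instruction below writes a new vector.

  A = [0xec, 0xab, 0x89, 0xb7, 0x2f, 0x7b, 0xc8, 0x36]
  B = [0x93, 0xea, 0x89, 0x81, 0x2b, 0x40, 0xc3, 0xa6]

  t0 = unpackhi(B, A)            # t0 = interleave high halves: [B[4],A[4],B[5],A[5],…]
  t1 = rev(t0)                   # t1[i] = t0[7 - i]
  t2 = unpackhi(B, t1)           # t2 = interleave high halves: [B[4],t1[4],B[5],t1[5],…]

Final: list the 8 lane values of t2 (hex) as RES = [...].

RES = [0x2b, 0x7b, 0x40, 0x40, 0xc3, 0x2f, 0xa6, 0x2b]

  t0: 2b 2f 40 7b c3 c8 a6 36
  t1: 36 a6 c8 c3 7b 40 2f 2b
  t2: 2b 7b 40 40 c3 2f a6 2b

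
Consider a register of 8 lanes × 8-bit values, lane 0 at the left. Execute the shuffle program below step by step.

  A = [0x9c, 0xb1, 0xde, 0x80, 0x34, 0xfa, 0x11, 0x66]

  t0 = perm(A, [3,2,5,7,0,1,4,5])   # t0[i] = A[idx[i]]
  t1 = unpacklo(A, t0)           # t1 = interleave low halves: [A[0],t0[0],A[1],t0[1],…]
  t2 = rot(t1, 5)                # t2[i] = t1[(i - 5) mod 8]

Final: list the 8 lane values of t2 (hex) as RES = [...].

RES = [ 0xde  0xde  0xfa  0x80  0x66  0x9c  0x80  0xb1 ]

→ t0 |80|de|fa|66|9c|b1|34|fa|
→ t1 |9c|80|b1|de|de|fa|80|66|
→ t2 |de|de|fa|80|66|9c|80|b1|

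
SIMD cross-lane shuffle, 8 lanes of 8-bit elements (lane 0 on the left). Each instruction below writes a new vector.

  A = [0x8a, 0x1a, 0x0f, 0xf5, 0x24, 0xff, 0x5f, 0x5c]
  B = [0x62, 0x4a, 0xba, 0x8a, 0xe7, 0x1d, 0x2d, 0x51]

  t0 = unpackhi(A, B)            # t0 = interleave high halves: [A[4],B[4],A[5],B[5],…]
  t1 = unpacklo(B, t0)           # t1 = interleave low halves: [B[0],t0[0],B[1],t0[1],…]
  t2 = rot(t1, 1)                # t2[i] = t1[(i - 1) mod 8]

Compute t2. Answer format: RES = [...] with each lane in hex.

RES = [0x1d, 0x62, 0x24, 0x4a, 0xe7, 0xba, 0xff, 0x8a]

  t0: 24 e7 ff 1d 5f 2d 5c 51
  t1: 62 24 4a e7 ba ff 8a 1d
  t2: 1d 62 24 4a e7 ba ff 8a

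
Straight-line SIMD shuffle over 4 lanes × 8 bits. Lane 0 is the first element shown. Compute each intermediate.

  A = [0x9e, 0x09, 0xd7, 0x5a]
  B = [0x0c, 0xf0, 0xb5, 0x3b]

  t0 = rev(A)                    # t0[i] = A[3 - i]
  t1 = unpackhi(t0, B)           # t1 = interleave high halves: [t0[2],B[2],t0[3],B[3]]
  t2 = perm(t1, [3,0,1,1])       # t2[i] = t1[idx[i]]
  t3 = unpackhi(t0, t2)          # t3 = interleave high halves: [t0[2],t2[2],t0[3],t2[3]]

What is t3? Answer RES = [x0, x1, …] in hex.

RES = [ 0x09  0xb5  0x9e  0xb5 ]

→ t0 |5a|d7|09|9e|
→ t1 |09|b5|9e|3b|
→ t2 |3b|09|b5|b5|
→ t3 |09|b5|9e|b5|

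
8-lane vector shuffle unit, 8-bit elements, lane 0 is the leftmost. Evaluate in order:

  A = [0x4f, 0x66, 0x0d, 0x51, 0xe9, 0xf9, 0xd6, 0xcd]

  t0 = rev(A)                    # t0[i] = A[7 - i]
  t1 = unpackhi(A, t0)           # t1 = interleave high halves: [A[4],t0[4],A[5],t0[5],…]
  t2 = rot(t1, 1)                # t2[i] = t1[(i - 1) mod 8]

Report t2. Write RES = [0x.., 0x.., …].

RES = [0x4f, 0xe9, 0x51, 0xf9, 0x0d, 0xd6, 0x66, 0xcd]

→ t0 |cd|d6|f9|e9|51|0d|66|4f|
→ t1 |e9|51|f9|0d|d6|66|cd|4f|
→ t2 |4f|e9|51|f9|0d|d6|66|cd|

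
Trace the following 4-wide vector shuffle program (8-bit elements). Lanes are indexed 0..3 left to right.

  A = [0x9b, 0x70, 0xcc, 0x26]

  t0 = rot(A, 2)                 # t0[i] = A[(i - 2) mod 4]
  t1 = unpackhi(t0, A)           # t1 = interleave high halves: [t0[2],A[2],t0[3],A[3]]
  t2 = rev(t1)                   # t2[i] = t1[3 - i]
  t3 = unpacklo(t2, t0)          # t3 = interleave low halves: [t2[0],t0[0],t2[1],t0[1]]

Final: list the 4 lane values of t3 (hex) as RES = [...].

t0 = [0xcc, 0x26, 0x9b, 0x70]
t1 = [0x9b, 0xcc, 0x70, 0x26]
t2 = [0x26, 0x70, 0xcc, 0x9b]
t3 = [0x26, 0xcc, 0x70, 0x26]

RES = [ 0x26  0xcc  0x70  0x26 ]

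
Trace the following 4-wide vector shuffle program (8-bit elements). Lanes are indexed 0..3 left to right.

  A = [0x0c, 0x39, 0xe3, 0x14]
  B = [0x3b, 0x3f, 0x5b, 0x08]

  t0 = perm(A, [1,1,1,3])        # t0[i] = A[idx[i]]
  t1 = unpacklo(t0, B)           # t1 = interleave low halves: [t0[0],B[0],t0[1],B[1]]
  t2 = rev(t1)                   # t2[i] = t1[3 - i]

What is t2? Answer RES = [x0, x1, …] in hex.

RES = [0x3f, 0x39, 0x3b, 0x39]

  t0: 39 39 39 14
  t1: 39 3b 39 3f
  t2: 3f 39 3b 39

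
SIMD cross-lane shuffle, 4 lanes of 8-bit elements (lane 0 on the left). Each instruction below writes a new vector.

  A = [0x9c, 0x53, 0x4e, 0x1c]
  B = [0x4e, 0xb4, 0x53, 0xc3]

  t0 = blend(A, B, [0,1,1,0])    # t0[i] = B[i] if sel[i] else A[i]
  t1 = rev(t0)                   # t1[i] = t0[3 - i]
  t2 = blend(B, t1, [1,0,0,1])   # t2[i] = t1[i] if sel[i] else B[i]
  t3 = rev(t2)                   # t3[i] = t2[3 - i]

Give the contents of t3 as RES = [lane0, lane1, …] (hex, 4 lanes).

RES = [0x9c, 0x53, 0xb4, 0x1c]

  t0: 9c b4 53 1c
  t1: 1c 53 b4 9c
  t2: 1c b4 53 9c
  t3: 9c 53 b4 1c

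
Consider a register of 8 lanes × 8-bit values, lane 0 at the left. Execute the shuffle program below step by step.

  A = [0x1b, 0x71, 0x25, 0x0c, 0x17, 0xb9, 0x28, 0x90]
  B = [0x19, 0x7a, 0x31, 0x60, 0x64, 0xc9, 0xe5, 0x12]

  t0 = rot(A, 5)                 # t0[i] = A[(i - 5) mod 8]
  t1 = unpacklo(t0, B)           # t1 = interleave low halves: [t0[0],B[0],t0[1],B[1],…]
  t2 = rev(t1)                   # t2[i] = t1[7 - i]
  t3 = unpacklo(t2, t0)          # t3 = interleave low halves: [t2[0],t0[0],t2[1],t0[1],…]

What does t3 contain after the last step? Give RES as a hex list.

t0 = [0x0c, 0x17, 0xb9, 0x28, 0x90, 0x1b, 0x71, 0x25]
t1 = [0x0c, 0x19, 0x17, 0x7a, 0xb9, 0x31, 0x28, 0x60]
t2 = [0x60, 0x28, 0x31, 0xb9, 0x7a, 0x17, 0x19, 0x0c]
t3 = [0x60, 0x0c, 0x28, 0x17, 0x31, 0xb9, 0xb9, 0x28]

RES = [ 0x60  0x0c  0x28  0x17  0x31  0xb9  0xb9  0x28 ]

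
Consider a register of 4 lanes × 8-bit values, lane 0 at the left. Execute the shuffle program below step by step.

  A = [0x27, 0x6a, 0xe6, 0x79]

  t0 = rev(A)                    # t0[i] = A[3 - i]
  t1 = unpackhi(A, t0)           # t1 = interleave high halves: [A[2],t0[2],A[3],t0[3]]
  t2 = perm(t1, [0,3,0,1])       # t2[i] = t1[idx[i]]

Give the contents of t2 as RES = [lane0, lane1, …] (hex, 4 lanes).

t0 = [0x79, 0xe6, 0x6a, 0x27]
t1 = [0xe6, 0x6a, 0x79, 0x27]
t2 = [0xe6, 0x27, 0xe6, 0x6a]

RES = [0xe6, 0x27, 0xe6, 0x6a]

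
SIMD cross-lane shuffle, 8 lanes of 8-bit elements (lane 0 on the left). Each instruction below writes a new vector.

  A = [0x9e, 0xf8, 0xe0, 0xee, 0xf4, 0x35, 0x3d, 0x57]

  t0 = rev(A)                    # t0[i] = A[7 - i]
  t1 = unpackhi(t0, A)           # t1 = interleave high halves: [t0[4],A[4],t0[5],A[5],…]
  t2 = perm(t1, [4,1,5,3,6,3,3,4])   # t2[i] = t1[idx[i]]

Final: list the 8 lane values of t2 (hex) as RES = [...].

→ t0 |57|3d|35|f4|ee|e0|f8|9e|
→ t1 |ee|f4|e0|35|f8|3d|9e|57|
→ t2 |f8|f4|3d|35|9e|35|35|f8|

RES = [ 0xf8  0xf4  0x3d  0x35  0x9e  0x35  0x35  0xf8 ]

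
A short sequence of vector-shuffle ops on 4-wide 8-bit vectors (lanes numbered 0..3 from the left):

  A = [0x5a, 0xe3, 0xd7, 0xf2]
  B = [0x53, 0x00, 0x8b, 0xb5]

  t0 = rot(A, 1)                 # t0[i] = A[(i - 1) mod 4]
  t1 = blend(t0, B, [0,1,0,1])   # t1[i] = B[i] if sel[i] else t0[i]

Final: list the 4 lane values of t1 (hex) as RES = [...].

RES = [ 0xf2  0x00  0xe3  0xb5 ]

  t0: f2 5a e3 d7
  t1: f2 00 e3 b5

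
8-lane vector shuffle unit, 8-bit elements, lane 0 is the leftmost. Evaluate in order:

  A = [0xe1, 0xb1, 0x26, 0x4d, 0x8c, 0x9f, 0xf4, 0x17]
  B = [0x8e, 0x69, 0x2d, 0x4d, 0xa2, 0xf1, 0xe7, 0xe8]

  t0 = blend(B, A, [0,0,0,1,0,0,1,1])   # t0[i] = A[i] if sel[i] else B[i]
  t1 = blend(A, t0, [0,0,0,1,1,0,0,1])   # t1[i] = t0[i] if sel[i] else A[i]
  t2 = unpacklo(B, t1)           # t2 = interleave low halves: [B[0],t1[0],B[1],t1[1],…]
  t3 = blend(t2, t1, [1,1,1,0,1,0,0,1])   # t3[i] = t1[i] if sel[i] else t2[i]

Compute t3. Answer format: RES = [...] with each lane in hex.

RES = [ 0xe1  0xb1  0x26  0xb1  0xa2  0x26  0x4d  0x17 ]

→ t0 |8e|69|2d|4d|a2|f1|f4|17|
→ t1 |e1|b1|26|4d|a2|9f|f4|17|
→ t2 |8e|e1|69|b1|2d|26|4d|4d|
→ t3 |e1|b1|26|b1|a2|26|4d|17|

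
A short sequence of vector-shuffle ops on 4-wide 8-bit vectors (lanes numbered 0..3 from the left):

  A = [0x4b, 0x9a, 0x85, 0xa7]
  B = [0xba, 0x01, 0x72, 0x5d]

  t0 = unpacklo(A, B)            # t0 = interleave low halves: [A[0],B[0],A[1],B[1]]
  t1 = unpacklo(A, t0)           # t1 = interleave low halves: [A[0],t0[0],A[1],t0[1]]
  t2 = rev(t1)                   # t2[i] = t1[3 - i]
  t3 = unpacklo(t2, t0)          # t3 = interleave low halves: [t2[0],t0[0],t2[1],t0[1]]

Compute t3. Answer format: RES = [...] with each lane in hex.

RES = [0xba, 0x4b, 0x9a, 0xba]

t0 = [0x4b, 0xba, 0x9a, 0x01]
t1 = [0x4b, 0x4b, 0x9a, 0xba]
t2 = [0xba, 0x9a, 0x4b, 0x4b]
t3 = [0xba, 0x4b, 0x9a, 0xba]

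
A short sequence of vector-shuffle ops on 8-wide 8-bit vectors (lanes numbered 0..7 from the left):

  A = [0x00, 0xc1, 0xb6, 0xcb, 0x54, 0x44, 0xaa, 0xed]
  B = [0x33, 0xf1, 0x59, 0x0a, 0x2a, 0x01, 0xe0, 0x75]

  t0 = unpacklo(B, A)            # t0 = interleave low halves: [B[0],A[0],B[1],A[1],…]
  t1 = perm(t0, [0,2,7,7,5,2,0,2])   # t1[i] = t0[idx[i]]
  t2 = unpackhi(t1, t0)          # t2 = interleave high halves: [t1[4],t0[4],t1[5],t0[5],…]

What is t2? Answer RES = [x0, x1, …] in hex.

→ t0 |33|00|f1|c1|59|b6|0a|cb|
→ t1 |33|f1|cb|cb|b6|f1|33|f1|
→ t2 |b6|59|f1|b6|33|0a|f1|cb|

RES = [0xb6, 0x59, 0xf1, 0xb6, 0x33, 0x0a, 0xf1, 0xcb]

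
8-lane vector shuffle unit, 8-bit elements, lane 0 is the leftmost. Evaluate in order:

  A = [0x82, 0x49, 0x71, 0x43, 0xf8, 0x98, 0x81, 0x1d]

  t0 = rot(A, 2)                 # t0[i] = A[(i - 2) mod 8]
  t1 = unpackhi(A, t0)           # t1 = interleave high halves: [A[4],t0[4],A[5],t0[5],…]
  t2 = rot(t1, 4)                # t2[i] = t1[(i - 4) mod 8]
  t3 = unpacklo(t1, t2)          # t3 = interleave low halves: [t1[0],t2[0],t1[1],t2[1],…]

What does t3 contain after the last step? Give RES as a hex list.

RES = [0xf8, 0x81, 0x71, 0xf8, 0x98, 0x1d, 0x43, 0x98]

→ t0 |81|1d|82|49|71|43|f8|98|
→ t1 |f8|71|98|43|81|f8|1d|98|
→ t2 |81|f8|1d|98|f8|71|98|43|
→ t3 |f8|81|71|f8|98|1d|43|98|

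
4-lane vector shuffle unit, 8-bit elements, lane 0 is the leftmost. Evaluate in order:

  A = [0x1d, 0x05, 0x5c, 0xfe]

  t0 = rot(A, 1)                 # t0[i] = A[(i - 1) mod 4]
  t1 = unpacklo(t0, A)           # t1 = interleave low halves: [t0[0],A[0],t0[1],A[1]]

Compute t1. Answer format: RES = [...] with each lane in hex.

  t0: fe 1d 05 5c
  t1: fe 1d 1d 05

RES = [ 0xfe  0x1d  0x1d  0x05 ]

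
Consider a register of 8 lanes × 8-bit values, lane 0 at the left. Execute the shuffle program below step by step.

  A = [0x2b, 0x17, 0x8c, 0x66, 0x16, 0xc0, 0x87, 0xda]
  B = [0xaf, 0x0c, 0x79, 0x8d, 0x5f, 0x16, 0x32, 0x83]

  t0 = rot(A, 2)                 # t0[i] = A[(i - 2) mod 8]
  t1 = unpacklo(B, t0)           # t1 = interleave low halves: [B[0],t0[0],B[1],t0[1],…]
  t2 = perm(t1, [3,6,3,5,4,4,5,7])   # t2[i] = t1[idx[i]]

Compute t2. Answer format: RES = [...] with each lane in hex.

→ t0 |87|da|2b|17|8c|66|16|c0|
→ t1 |af|87|0c|da|79|2b|8d|17|
→ t2 |da|8d|da|2b|79|79|2b|17|

RES = [0xda, 0x8d, 0xda, 0x2b, 0x79, 0x79, 0x2b, 0x17]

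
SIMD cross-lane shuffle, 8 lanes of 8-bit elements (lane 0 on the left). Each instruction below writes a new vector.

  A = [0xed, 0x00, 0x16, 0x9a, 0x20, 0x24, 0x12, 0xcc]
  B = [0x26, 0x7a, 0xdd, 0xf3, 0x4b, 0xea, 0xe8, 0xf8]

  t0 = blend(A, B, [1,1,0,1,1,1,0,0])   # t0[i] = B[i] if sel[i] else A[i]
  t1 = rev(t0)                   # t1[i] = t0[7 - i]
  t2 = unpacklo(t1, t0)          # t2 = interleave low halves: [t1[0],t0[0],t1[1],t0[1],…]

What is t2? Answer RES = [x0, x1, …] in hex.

RES = [0xcc, 0x26, 0x12, 0x7a, 0xea, 0x16, 0x4b, 0xf3]

t0 = [0x26, 0x7a, 0x16, 0xf3, 0x4b, 0xea, 0x12, 0xcc]
t1 = [0xcc, 0x12, 0xea, 0x4b, 0xf3, 0x16, 0x7a, 0x26]
t2 = [0xcc, 0x26, 0x12, 0x7a, 0xea, 0x16, 0x4b, 0xf3]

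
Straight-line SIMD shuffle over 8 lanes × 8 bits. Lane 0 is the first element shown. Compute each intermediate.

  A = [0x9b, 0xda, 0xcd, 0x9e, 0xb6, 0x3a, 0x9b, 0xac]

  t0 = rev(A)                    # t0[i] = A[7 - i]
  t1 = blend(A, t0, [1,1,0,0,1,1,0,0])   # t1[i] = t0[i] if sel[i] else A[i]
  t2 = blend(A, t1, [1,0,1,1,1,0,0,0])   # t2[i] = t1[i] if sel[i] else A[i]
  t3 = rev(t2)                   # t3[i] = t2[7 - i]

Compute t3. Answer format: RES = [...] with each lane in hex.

RES = [0xac, 0x9b, 0x3a, 0x9e, 0x9e, 0xcd, 0xda, 0xac]

→ t0 |ac|9b|3a|b6|9e|cd|da|9b|
→ t1 |ac|9b|cd|9e|9e|cd|9b|ac|
→ t2 |ac|da|cd|9e|9e|3a|9b|ac|
→ t3 |ac|9b|3a|9e|9e|cd|da|ac|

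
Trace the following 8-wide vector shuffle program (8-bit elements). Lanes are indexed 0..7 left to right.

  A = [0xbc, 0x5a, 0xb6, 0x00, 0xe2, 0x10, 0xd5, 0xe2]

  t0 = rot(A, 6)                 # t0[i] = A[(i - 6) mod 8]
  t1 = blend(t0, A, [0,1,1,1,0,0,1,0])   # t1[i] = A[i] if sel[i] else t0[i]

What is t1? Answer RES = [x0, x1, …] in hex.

RES = [ 0xb6  0x5a  0xb6  0x00  0xd5  0xe2  0xd5  0x5a ]

→ t0 |b6|00|e2|10|d5|e2|bc|5a|
→ t1 |b6|5a|b6|00|d5|e2|d5|5a|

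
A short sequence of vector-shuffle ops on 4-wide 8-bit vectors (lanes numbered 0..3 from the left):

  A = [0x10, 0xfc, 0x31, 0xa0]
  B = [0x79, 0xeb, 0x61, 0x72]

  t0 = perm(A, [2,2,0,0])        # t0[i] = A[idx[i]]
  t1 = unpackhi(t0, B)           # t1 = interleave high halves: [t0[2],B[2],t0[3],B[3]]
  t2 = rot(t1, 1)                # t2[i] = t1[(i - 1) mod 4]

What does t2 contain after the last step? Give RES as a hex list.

RES = [0x72, 0x10, 0x61, 0x10]

→ t0 |31|31|10|10|
→ t1 |10|61|10|72|
→ t2 |72|10|61|10|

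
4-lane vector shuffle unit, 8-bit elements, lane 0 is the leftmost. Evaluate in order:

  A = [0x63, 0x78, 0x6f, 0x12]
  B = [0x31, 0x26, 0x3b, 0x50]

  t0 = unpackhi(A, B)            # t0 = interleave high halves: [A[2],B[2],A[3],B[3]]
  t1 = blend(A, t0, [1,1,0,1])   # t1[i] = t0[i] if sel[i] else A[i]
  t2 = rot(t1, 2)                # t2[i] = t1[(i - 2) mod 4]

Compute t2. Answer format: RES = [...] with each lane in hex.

  t0: 6f 3b 12 50
  t1: 6f 3b 6f 50
  t2: 6f 50 6f 3b

RES = [ 0x6f  0x50  0x6f  0x3b ]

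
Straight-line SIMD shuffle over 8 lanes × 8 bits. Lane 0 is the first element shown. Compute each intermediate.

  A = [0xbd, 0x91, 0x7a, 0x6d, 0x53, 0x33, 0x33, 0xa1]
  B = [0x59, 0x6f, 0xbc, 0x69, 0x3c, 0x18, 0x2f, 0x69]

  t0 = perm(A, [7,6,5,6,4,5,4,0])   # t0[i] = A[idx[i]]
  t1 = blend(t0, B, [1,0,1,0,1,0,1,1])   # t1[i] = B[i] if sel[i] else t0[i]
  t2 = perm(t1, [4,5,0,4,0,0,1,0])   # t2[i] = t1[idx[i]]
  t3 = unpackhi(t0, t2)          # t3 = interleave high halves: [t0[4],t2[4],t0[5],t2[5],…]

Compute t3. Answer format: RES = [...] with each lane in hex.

→ t0 |a1|33|33|33|53|33|53|bd|
→ t1 |59|33|bc|33|3c|33|2f|69|
→ t2 |3c|33|59|3c|59|59|33|59|
→ t3 |53|59|33|59|53|33|bd|59|

RES = [0x53, 0x59, 0x33, 0x59, 0x53, 0x33, 0xbd, 0x59]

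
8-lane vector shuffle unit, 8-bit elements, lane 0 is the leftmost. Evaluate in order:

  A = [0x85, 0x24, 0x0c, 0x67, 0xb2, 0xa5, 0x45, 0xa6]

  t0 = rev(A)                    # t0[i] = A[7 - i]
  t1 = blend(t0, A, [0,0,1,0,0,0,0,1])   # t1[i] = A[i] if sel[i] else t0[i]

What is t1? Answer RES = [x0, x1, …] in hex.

RES = [ 0xa6  0x45  0x0c  0xb2  0x67  0x0c  0x24  0xa6 ]

  t0: a6 45 a5 b2 67 0c 24 85
  t1: a6 45 0c b2 67 0c 24 a6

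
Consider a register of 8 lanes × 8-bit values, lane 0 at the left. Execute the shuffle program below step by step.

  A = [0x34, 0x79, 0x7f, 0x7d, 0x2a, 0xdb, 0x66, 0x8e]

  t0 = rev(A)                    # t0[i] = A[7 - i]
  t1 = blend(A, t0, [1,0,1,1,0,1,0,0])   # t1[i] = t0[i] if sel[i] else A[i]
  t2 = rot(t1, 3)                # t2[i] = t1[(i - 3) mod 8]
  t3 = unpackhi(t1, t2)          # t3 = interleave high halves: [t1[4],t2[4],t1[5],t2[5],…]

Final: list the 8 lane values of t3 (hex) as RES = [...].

RES = [ 0x2a  0x79  0x7f  0xdb  0x66  0x2a  0x8e  0x2a ]

t0 = [0x8e, 0x66, 0xdb, 0x2a, 0x7d, 0x7f, 0x79, 0x34]
t1 = [0x8e, 0x79, 0xdb, 0x2a, 0x2a, 0x7f, 0x66, 0x8e]
t2 = [0x7f, 0x66, 0x8e, 0x8e, 0x79, 0xdb, 0x2a, 0x2a]
t3 = [0x2a, 0x79, 0x7f, 0xdb, 0x66, 0x2a, 0x8e, 0x2a]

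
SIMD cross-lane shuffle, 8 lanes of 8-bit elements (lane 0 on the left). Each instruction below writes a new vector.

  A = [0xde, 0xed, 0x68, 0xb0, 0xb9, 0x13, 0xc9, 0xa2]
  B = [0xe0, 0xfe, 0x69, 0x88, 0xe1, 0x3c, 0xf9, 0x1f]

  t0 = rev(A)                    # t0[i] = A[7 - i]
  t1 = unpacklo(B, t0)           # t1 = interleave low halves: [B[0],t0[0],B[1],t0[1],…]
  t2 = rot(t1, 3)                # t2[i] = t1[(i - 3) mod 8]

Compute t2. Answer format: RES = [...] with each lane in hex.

RES = [0x13, 0x88, 0xb9, 0xe0, 0xa2, 0xfe, 0xc9, 0x69]

  t0: a2 c9 13 b9 b0 68 ed de
  t1: e0 a2 fe c9 69 13 88 b9
  t2: 13 88 b9 e0 a2 fe c9 69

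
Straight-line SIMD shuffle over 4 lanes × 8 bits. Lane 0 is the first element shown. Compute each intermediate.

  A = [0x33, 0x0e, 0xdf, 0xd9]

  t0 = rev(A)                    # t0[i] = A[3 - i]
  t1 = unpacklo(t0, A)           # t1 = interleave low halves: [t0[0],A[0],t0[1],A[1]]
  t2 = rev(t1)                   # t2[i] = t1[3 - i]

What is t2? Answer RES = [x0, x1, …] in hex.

t0 = [0xd9, 0xdf, 0x0e, 0x33]
t1 = [0xd9, 0x33, 0xdf, 0x0e]
t2 = [0x0e, 0xdf, 0x33, 0xd9]

RES = [0x0e, 0xdf, 0x33, 0xd9]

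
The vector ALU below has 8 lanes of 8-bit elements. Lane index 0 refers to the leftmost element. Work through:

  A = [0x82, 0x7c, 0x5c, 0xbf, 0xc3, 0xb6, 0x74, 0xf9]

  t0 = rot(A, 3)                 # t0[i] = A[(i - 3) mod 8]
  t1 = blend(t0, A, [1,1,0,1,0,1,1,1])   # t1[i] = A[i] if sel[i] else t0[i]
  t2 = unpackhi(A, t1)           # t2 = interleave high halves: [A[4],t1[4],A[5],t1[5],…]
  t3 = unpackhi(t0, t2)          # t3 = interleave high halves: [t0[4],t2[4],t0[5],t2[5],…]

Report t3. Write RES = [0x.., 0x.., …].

  t0: b6 74 f9 82 7c 5c bf c3
  t1: 82 7c f9 bf 7c b6 74 f9
  t2: c3 7c b6 b6 74 74 f9 f9
  t3: 7c 74 5c 74 bf f9 c3 f9

RES = [ 0x7c  0x74  0x5c  0x74  0xbf  0xf9  0xc3  0xf9 ]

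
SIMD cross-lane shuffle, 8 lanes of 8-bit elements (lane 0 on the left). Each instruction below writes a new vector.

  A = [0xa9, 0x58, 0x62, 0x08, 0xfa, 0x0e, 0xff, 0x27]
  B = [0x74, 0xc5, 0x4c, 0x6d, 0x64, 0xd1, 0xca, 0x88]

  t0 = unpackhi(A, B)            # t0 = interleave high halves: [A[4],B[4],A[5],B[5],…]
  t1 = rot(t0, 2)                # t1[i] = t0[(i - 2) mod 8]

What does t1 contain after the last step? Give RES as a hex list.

RES = [ 0x27  0x88  0xfa  0x64  0x0e  0xd1  0xff  0xca ]

→ t0 |fa|64|0e|d1|ff|ca|27|88|
→ t1 |27|88|fa|64|0e|d1|ff|ca|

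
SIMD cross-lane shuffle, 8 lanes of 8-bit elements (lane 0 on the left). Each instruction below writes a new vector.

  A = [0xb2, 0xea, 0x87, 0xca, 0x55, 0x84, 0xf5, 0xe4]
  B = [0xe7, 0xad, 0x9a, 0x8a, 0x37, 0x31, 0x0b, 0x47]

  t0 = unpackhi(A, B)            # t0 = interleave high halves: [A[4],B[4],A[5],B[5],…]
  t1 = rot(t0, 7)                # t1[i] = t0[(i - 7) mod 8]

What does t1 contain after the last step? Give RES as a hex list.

RES = [ 0x37  0x84  0x31  0xf5  0x0b  0xe4  0x47  0x55 ]

→ t0 |55|37|84|31|f5|0b|e4|47|
→ t1 |37|84|31|f5|0b|e4|47|55|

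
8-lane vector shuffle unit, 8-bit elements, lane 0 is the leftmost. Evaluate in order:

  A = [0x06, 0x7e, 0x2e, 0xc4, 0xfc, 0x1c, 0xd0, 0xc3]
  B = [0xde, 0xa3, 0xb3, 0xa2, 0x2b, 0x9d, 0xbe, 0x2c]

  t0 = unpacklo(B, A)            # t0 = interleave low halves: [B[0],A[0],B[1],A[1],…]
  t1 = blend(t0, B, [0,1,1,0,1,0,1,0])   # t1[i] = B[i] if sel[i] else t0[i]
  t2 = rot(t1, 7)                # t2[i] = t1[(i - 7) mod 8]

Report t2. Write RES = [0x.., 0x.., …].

RES = [ 0xa3  0xb3  0x7e  0x2b  0x2e  0xbe  0xc4  0xde ]

→ t0 |de|06|a3|7e|b3|2e|a2|c4|
→ t1 |de|a3|b3|7e|2b|2e|be|c4|
→ t2 |a3|b3|7e|2b|2e|be|c4|de|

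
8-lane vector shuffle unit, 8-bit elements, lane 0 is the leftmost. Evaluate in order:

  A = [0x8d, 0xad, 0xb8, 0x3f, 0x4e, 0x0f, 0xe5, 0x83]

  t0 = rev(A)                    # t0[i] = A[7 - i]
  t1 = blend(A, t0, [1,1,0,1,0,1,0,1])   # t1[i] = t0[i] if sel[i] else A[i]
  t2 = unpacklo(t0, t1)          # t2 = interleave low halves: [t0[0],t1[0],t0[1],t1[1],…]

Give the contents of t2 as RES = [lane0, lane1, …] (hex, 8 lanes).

RES = [0x83, 0x83, 0xe5, 0xe5, 0x0f, 0xb8, 0x4e, 0x4e]

→ t0 |83|e5|0f|4e|3f|b8|ad|8d|
→ t1 |83|e5|b8|4e|4e|b8|e5|8d|
→ t2 |83|83|e5|e5|0f|b8|4e|4e|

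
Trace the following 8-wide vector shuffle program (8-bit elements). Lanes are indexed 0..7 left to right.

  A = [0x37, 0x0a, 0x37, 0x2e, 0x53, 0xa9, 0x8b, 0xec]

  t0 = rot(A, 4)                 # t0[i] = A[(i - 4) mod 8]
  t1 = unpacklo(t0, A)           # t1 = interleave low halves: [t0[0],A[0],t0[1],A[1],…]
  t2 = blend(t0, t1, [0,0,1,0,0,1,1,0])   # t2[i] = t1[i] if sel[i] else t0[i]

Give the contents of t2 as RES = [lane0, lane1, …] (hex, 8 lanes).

  t0: 53 a9 8b ec 37 0a 37 2e
  t1: 53 37 a9 0a 8b 37 ec 2e
  t2: 53 a9 a9 ec 37 37 ec 2e

RES = [ 0x53  0xa9  0xa9  0xec  0x37  0x37  0xec  0x2e ]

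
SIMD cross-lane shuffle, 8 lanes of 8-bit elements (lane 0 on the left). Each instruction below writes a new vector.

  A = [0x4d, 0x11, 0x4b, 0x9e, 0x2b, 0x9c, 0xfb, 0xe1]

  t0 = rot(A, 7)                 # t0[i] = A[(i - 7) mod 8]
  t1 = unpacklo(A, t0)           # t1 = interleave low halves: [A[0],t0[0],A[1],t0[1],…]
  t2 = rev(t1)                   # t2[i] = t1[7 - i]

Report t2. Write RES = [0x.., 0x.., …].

RES = [0x2b, 0x9e, 0x9e, 0x4b, 0x4b, 0x11, 0x11, 0x4d]

  t0: 11 4b 9e 2b 9c fb e1 4d
  t1: 4d 11 11 4b 4b 9e 9e 2b
  t2: 2b 9e 9e 4b 4b 11 11 4d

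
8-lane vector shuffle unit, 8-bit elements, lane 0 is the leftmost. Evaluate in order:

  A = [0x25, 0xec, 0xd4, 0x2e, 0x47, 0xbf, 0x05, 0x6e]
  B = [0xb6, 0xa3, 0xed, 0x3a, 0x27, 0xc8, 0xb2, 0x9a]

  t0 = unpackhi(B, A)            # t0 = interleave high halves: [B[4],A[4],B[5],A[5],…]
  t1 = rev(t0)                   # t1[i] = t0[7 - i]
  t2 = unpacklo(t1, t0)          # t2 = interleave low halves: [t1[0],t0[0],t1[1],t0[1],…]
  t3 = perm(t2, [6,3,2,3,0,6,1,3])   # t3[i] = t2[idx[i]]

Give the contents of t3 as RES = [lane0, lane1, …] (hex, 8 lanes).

RES = [0xb2, 0x47, 0x9a, 0x47, 0x6e, 0xb2, 0x27, 0x47]

  t0: 27 47 c8 bf b2 05 9a 6e
  t1: 6e 9a 05 b2 bf c8 47 27
  t2: 6e 27 9a 47 05 c8 b2 bf
  t3: b2 47 9a 47 6e b2 27 47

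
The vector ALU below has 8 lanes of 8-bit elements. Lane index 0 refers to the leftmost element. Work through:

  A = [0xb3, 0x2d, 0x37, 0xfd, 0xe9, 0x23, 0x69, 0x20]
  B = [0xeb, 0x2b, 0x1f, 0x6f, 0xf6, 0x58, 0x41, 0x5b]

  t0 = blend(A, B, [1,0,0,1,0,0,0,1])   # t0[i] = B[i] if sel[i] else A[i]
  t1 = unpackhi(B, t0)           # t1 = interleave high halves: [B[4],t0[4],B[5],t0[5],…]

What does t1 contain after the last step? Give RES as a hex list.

RES = [ 0xf6  0xe9  0x58  0x23  0x41  0x69  0x5b  0x5b ]

t0 = [0xeb, 0x2d, 0x37, 0x6f, 0xe9, 0x23, 0x69, 0x5b]
t1 = [0xf6, 0xe9, 0x58, 0x23, 0x41, 0x69, 0x5b, 0x5b]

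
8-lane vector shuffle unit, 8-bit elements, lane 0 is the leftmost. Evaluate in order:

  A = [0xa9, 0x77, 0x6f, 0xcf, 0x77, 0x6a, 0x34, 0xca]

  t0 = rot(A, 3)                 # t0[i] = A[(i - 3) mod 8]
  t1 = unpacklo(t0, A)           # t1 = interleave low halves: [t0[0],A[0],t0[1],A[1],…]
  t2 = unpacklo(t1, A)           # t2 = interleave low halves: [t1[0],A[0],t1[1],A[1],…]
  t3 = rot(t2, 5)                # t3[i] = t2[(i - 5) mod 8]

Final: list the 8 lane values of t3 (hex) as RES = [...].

RES = [ 0x77  0x34  0x6f  0x77  0xcf  0x6a  0xa9  0xa9 ]

→ t0 |6a|34|ca|a9|77|6f|cf|77|
→ t1 |6a|a9|34|77|ca|6f|a9|cf|
→ t2 |6a|a9|a9|77|34|6f|77|cf|
→ t3 |77|34|6f|77|cf|6a|a9|a9|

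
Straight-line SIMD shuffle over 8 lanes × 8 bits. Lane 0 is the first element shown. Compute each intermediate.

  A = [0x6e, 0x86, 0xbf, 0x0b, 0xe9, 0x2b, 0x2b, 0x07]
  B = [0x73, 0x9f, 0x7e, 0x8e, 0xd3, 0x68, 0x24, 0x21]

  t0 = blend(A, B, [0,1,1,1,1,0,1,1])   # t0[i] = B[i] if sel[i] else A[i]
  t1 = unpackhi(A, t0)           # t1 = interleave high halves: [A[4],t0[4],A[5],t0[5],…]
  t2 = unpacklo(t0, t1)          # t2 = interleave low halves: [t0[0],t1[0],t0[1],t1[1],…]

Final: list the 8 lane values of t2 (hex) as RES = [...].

t0 = [0x6e, 0x9f, 0x7e, 0x8e, 0xd3, 0x2b, 0x24, 0x21]
t1 = [0xe9, 0xd3, 0x2b, 0x2b, 0x2b, 0x24, 0x07, 0x21]
t2 = [0x6e, 0xe9, 0x9f, 0xd3, 0x7e, 0x2b, 0x8e, 0x2b]

RES = [0x6e, 0xe9, 0x9f, 0xd3, 0x7e, 0x2b, 0x8e, 0x2b]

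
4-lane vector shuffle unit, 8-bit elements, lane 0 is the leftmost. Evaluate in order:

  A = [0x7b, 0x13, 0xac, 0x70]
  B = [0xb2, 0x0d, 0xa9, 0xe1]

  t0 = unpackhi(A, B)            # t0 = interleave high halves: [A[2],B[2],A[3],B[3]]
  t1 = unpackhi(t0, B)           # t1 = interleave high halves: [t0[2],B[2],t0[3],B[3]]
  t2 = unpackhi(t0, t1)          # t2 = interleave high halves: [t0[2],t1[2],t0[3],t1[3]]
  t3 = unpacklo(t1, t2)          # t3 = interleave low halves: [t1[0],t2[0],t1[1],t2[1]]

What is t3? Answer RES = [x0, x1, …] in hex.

→ t0 |ac|a9|70|e1|
→ t1 |70|a9|e1|e1|
→ t2 |70|e1|e1|e1|
→ t3 |70|70|a9|e1|

RES = [0x70, 0x70, 0xa9, 0xe1]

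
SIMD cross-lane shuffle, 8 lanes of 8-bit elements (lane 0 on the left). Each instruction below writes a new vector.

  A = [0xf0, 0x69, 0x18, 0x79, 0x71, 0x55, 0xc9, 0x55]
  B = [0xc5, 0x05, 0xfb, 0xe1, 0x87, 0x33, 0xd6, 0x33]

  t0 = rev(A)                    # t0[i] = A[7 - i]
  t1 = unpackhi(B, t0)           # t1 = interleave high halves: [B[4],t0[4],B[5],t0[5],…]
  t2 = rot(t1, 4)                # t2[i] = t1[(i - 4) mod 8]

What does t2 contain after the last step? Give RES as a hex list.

→ t0 |55|c9|55|71|79|18|69|f0|
→ t1 |87|79|33|18|d6|69|33|f0|
→ t2 |d6|69|33|f0|87|79|33|18|

RES = [ 0xd6  0x69  0x33  0xf0  0x87  0x79  0x33  0x18 ]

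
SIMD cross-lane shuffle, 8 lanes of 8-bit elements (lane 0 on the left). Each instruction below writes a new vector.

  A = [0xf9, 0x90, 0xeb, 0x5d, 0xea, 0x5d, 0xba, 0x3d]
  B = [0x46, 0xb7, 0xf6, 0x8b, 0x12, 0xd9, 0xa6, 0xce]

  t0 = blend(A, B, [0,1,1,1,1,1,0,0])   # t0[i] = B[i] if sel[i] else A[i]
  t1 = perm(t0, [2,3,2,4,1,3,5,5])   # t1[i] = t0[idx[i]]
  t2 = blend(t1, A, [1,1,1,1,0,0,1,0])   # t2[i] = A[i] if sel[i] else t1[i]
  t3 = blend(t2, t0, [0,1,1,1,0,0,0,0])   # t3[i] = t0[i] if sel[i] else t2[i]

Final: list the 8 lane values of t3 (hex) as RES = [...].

→ t0 |f9|b7|f6|8b|12|d9|ba|3d|
→ t1 |f6|8b|f6|12|b7|8b|d9|d9|
→ t2 |f9|90|eb|5d|b7|8b|ba|d9|
→ t3 |f9|b7|f6|8b|b7|8b|ba|d9|

RES = [0xf9, 0xb7, 0xf6, 0x8b, 0xb7, 0x8b, 0xba, 0xd9]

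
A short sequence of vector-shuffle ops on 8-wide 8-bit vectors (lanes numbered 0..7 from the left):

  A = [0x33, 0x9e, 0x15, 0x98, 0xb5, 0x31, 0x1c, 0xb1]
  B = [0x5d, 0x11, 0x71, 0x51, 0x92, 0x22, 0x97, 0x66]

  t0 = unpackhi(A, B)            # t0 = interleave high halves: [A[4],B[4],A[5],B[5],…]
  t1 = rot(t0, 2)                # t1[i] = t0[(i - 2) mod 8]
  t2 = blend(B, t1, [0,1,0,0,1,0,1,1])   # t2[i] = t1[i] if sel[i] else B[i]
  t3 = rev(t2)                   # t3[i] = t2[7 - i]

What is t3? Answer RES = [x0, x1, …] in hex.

  t0: b5 92 31 22 1c 97 b1 66
  t1: b1 66 b5 92 31 22 1c 97
  t2: 5d 66 71 51 31 22 1c 97
  t3: 97 1c 22 31 51 71 66 5d

RES = [ 0x97  0x1c  0x22  0x31  0x51  0x71  0x66  0x5d ]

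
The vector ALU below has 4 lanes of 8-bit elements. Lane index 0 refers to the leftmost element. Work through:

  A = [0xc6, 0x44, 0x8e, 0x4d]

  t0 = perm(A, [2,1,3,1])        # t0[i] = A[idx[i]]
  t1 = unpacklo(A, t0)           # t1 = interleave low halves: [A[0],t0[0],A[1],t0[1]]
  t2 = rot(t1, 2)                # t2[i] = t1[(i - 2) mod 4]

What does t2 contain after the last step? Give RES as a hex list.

→ t0 |8e|44|4d|44|
→ t1 |c6|8e|44|44|
→ t2 |44|44|c6|8e|

RES = [0x44, 0x44, 0xc6, 0x8e]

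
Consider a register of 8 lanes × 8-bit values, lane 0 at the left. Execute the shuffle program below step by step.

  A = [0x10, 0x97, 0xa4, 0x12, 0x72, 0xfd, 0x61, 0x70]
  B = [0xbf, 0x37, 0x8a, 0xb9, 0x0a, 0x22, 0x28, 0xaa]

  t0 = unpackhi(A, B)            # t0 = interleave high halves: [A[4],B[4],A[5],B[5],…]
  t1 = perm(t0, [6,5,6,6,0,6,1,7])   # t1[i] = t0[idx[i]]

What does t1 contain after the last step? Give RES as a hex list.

  t0: 72 0a fd 22 61 28 70 aa
  t1: 70 28 70 70 72 70 0a aa

RES = [ 0x70  0x28  0x70  0x70  0x72  0x70  0x0a  0xaa ]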